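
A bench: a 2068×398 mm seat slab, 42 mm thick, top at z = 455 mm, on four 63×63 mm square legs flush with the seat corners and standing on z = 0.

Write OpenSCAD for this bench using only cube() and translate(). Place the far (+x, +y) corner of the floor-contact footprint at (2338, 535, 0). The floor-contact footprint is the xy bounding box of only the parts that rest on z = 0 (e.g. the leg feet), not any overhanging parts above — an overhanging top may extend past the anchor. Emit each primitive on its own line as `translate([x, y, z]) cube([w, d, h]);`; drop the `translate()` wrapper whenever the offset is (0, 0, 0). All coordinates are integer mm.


translate([270, 137, 413]) cube([2068, 398, 42]);
translate([270, 137, 0]) cube([63, 63, 413]);
translate([270, 472, 0]) cube([63, 63, 413]);
translate([2275, 137, 0]) cube([63, 63, 413]);
translate([2275, 472, 0]) cube([63, 63, 413]);


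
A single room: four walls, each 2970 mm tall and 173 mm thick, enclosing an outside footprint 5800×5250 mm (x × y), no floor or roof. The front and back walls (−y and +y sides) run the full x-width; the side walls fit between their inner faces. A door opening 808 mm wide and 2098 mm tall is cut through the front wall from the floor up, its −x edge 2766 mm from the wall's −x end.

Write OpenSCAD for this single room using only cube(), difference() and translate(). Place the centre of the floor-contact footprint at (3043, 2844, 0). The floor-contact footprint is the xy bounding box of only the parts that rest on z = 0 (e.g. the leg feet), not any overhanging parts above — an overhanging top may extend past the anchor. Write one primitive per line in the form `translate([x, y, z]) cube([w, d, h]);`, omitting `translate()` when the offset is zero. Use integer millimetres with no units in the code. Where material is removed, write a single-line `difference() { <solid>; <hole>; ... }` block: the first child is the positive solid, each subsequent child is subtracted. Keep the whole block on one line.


difference() { translate([143, 219, 0]) cube([5800, 173, 2970]); translate([2909, 219, 0]) cube([808, 173, 2098]); }
translate([143, 5296, 0]) cube([5800, 173, 2970]);
translate([143, 392, 0]) cube([173, 4904, 2970]);
translate([5770, 392, 0]) cube([173, 4904, 2970]);


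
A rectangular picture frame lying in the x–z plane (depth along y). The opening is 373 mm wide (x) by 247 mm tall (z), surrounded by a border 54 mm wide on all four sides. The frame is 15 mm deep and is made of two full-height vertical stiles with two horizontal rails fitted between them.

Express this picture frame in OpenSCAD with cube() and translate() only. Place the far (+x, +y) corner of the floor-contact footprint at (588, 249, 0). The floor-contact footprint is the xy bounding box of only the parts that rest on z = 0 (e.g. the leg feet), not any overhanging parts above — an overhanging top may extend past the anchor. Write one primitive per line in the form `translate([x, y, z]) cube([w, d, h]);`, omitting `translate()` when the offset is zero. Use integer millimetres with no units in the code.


translate([107, 234, 0]) cube([54, 15, 355]);
translate([534, 234, 0]) cube([54, 15, 355]);
translate([161, 234, 0]) cube([373, 15, 54]);
translate([161, 234, 301]) cube([373, 15, 54]);


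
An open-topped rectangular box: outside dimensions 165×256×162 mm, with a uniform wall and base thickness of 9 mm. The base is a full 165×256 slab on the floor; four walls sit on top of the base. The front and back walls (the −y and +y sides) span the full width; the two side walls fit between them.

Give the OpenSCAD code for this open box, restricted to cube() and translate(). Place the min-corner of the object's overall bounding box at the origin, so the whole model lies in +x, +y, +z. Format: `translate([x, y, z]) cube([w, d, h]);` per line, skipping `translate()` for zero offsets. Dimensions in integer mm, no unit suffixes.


cube([165, 256, 9]);
translate([0, 0, 9]) cube([165, 9, 153]);
translate([0, 247, 9]) cube([165, 9, 153]);
translate([0, 9, 9]) cube([9, 238, 153]);
translate([156, 9, 9]) cube([9, 238, 153]);


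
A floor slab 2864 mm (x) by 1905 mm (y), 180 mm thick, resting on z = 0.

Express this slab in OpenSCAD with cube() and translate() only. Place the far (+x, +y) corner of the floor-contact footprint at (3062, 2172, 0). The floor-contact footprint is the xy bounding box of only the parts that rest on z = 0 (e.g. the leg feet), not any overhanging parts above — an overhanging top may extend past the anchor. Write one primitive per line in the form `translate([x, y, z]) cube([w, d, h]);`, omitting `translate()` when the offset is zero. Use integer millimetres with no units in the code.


translate([198, 267, 0]) cube([2864, 1905, 180]);


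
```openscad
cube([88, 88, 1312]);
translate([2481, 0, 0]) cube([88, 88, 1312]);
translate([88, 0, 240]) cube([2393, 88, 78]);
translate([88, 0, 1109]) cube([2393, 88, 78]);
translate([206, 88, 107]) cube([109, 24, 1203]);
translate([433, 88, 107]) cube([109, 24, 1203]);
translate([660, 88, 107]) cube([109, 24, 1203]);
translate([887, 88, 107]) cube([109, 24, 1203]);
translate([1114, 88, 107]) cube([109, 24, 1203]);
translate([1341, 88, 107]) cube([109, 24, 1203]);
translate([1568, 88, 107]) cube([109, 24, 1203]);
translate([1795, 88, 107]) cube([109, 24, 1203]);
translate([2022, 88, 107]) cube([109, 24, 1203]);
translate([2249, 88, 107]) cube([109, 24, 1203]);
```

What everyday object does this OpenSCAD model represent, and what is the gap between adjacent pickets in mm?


A fence section. The picket gap is 118 mm.

Two posts, two rails, 10 pickets — a fence section. Span 2393 mm holds 10 pickets of 109 mm with 11 equal gaps: ⌊(2393 − 10·109) / 11⌋ = 118 mm.


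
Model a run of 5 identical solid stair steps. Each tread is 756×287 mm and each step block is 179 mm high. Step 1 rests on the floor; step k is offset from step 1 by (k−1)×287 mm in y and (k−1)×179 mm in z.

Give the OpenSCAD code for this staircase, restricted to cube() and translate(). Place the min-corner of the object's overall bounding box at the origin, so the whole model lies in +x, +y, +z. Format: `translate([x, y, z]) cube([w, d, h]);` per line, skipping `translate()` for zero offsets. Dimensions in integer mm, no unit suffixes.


cube([756, 287, 179]);
translate([0, 287, 179]) cube([756, 287, 179]);
translate([0, 574, 358]) cube([756, 287, 179]);
translate([0, 861, 537]) cube([756, 287, 179]);
translate([0, 1148, 716]) cube([756, 287, 179]);


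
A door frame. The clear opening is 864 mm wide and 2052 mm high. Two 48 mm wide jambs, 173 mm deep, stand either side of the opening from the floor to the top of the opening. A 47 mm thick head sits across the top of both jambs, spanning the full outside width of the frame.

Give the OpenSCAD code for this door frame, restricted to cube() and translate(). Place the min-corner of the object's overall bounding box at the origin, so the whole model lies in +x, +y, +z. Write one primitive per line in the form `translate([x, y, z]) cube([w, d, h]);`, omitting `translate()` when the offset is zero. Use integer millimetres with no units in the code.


cube([48, 173, 2052]);
translate([912, 0, 0]) cube([48, 173, 2052]);
translate([0, 0, 2052]) cube([960, 173, 47]);


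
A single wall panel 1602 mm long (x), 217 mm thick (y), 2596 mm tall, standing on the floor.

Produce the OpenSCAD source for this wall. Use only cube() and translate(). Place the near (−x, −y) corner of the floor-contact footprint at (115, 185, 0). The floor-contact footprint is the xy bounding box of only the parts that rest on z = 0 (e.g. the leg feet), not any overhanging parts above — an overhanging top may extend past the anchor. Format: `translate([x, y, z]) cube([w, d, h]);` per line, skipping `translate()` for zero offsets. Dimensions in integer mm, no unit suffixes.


translate([115, 185, 0]) cube([1602, 217, 2596]);


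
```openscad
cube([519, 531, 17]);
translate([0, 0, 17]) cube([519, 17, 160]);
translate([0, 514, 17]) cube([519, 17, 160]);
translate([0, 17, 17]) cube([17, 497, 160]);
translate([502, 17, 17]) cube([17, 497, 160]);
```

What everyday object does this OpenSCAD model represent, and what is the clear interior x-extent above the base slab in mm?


An open box. The internal width is 485 mm.

A 519×531 base slab with four walls standing on it — an open box. The base is 519 mm wide and the walls are 17 mm thick, so the internal width is 519 − 2 × 17 = 485 mm.


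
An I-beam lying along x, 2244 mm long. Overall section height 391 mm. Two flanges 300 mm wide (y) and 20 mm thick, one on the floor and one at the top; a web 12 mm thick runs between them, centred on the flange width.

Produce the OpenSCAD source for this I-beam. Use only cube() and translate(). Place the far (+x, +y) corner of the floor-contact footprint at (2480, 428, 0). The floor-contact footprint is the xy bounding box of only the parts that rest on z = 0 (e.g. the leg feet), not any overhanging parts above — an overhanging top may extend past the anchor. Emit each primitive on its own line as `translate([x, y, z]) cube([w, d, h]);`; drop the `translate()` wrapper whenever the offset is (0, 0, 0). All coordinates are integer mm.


translate([236, 128, 0]) cube([2244, 300, 20]);
translate([236, 272, 20]) cube([2244, 12, 351]);
translate([236, 128, 371]) cube([2244, 300, 20]);


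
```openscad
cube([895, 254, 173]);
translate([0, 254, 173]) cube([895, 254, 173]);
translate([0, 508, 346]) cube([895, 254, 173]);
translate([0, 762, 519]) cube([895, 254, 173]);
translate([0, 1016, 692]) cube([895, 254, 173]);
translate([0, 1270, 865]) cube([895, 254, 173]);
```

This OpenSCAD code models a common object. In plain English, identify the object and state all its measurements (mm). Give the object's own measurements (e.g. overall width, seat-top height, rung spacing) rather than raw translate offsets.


A straight staircase of 6 solid steps. Each step is 895 mm wide (x), 254 mm deep (y, the going) and 173 mm tall (the rise). The first step rests on the floor; each subsequent step sits one going further in +y and one rise higher in +z, directly behind and above the previous step with no overlap.


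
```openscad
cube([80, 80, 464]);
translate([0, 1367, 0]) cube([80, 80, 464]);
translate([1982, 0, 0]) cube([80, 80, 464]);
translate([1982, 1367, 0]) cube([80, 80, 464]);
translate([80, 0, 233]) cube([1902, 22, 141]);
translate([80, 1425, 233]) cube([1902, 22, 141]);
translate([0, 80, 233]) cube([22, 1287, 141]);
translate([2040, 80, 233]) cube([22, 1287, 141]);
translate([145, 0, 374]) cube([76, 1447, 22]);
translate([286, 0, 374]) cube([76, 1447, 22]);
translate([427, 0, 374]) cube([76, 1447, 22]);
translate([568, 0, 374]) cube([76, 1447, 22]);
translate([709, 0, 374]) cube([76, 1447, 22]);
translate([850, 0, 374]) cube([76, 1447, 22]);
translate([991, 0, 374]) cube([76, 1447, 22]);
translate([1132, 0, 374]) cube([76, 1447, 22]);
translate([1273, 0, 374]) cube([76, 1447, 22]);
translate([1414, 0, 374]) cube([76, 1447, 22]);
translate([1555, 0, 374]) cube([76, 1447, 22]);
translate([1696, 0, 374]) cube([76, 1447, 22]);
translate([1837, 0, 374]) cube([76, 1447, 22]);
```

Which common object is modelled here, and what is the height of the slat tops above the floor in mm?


A bed frame. The slat-top height is 396 mm.

Four posts, four rails, and a row of slats — a bed frame. Slats sit on the rails at z = 233 + 141 = 374; with slat thickness 22, the top is 396 mm.


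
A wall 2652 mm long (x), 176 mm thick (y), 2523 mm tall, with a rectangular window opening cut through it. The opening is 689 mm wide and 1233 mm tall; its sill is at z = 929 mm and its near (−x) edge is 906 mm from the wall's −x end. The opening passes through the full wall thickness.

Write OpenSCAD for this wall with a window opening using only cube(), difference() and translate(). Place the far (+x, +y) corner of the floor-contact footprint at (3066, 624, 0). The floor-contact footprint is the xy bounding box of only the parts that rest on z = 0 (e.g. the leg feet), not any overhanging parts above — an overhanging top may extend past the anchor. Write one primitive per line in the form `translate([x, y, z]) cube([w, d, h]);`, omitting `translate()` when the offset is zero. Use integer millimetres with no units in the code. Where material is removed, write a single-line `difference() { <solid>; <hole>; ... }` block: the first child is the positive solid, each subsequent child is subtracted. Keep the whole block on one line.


difference() { translate([414, 448, 0]) cube([2652, 176, 2523]); translate([1320, 448, 929]) cube([689, 176, 1233]); }


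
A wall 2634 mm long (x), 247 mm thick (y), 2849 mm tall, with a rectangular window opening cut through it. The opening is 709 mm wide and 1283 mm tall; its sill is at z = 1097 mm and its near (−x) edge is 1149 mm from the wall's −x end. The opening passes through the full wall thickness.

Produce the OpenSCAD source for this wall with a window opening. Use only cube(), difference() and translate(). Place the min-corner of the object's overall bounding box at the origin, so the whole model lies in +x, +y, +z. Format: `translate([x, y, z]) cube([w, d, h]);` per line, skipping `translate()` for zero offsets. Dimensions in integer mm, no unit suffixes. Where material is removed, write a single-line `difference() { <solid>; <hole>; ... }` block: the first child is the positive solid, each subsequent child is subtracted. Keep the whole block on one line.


difference() { cube([2634, 247, 2849]); translate([1149, 0, 1097]) cube([709, 247, 1283]); }


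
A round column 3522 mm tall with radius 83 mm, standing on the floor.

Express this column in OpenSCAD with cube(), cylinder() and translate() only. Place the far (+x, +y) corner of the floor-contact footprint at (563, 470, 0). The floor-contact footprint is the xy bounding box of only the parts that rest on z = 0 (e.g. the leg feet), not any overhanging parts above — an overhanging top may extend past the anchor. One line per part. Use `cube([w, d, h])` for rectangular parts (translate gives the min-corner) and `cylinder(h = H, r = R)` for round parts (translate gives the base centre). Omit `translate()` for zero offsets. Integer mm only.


translate([480, 387, 0]) cylinder(h = 3522, r = 83);


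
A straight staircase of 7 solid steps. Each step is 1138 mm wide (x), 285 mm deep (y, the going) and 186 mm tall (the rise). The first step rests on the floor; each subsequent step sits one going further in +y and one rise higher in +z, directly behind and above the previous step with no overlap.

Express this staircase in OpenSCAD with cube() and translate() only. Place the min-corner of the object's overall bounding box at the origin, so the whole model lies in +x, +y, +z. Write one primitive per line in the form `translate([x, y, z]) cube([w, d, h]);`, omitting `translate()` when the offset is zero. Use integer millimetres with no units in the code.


cube([1138, 285, 186]);
translate([0, 285, 186]) cube([1138, 285, 186]);
translate([0, 570, 372]) cube([1138, 285, 186]);
translate([0, 855, 558]) cube([1138, 285, 186]);
translate([0, 1140, 744]) cube([1138, 285, 186]);
translate([0, 1425, 930]) cube([1138, 285, 186]);
translate([0, 1710, 1116]) cube([1138, 285, 186]);


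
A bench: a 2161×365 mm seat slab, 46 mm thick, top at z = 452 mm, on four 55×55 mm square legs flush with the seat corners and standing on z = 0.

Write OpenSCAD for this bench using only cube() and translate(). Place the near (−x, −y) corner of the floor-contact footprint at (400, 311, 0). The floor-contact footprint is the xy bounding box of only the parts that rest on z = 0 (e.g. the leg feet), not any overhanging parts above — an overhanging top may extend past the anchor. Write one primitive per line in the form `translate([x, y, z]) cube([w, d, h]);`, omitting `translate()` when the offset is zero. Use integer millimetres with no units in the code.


// leg_h = 452 − 46 = 406
translate([400, 311, 406]) cube([2161, 365, 46]);
translate([400, 311, 0]) cube([55, 55, 406]);
translate([400, 621, 0]) cube([55, 55, 406]);
translate([2506, 311, 0]) cube([55, 55, 406]);
translate([2506, 621, 0]) cube([55, 55, 406]);


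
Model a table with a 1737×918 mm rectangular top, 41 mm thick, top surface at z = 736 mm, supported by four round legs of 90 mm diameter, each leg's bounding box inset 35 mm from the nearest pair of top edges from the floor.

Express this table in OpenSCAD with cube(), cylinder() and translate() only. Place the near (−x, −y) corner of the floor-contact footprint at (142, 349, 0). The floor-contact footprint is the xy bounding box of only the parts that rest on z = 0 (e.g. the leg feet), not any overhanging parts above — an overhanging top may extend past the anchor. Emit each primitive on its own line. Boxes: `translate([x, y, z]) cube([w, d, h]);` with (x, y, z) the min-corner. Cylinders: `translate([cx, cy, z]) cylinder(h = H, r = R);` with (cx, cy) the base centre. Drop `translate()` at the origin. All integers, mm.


translate([107, 314, 695]) cube([1737, 918, 41]);
translate([187, 394, 0]) cylinder(h = 695, r = 45);
translate([1764, 394, 0]) cylinder(h = 695, r = 45);
translate([187, 1152, 0]) cylinder(h = 695, r = 45);
translate([1764, 1152, 0]) cylinder(h = 695, r = 45);


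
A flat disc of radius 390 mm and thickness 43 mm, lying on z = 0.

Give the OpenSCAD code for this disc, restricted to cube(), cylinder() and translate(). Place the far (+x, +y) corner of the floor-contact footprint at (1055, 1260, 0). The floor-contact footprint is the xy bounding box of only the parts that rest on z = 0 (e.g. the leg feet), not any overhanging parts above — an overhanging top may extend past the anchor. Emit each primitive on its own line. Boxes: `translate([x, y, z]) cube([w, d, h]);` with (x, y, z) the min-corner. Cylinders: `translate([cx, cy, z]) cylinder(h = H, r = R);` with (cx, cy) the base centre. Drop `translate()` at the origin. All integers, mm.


translate([665, 870, 0]) cylinder(h = 43, r = 390);


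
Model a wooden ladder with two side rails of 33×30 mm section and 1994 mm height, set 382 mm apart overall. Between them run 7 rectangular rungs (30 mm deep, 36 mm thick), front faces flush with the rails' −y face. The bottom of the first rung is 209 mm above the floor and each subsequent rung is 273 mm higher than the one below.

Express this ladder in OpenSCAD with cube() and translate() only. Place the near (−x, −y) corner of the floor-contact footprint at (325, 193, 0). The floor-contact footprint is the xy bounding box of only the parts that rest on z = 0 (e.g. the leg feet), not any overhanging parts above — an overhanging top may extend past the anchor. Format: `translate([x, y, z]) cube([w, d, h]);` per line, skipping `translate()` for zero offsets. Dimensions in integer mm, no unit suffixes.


// rung span = 382 - 2*33 = 316
// rung[k] z = 209 + k*273
translate([325, 193, 0]) cube([33, 30, 1994]);
translate([674, 193, 0]) cube([33, 30, 1994]);
translate([358, 193, 209]) cube([316, 30, 36]);
translate([358, 193, 482]) cube([316, 30, 36]);
translate([358, 193, 755]) cube([316, 30, 36]);
translate([358, 193, 1028]) cube([316, 30, 36]);
translate([358, 193, 1301]) cube([316, 30, 36]);
translate([358, 193, 1574]) cube([316, 30, 36]);
translate([358, 193, 1847]) cube([316, 30, 36]);


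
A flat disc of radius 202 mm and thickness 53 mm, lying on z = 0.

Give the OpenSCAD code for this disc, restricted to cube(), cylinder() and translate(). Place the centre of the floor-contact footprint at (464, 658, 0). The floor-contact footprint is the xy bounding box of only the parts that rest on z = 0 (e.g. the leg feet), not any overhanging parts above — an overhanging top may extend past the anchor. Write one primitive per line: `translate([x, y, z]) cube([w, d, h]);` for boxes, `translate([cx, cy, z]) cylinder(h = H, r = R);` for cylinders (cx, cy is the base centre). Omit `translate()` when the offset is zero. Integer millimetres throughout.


translate([464, 658, 0]) cylinder(h = 53, r = 202);


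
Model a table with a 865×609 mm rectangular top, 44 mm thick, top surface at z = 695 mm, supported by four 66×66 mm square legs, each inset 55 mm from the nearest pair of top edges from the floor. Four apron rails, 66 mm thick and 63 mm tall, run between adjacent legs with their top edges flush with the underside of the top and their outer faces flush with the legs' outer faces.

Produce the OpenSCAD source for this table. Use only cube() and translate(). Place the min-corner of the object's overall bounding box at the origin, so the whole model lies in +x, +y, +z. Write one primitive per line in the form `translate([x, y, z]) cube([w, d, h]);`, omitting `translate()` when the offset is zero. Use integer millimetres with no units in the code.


translate([0, 0, 651]) cube([865, 609, 44]);
translate([55, 55, 0]) cube([66, 66, 651]);
translate([744, 55, 0]) cube([66, 66, 651]);
translate([55, 488, 0]) cube([66, 66, 651]);
translate([744, 488, 0]) cube([66, 66, 651]);
translate([121, 55, 588]) cube([623, 66, 63]);
translate([121, 488, 588]) cube([623, 66, 63]);
translate([55, 121, 588]) cube([66, 367, 63]);
translate([744, 121, 588]) cube([66, 367, 63]);


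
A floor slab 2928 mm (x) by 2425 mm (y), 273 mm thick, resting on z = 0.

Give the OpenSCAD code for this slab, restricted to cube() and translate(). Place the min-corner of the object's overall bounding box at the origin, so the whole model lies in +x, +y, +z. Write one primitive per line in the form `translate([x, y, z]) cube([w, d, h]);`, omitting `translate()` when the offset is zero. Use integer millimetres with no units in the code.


cube([2928, 2425, 273]);


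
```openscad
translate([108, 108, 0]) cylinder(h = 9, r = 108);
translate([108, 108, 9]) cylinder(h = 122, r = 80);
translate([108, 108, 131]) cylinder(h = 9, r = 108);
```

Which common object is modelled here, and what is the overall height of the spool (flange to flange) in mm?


A spool. The overall height is 140 mm.

Three coaxial cylinders, large–small–large — a spool. Two 9 mm flanges and a 122 mm core give 9 + 122 + 9 = 140 mm.


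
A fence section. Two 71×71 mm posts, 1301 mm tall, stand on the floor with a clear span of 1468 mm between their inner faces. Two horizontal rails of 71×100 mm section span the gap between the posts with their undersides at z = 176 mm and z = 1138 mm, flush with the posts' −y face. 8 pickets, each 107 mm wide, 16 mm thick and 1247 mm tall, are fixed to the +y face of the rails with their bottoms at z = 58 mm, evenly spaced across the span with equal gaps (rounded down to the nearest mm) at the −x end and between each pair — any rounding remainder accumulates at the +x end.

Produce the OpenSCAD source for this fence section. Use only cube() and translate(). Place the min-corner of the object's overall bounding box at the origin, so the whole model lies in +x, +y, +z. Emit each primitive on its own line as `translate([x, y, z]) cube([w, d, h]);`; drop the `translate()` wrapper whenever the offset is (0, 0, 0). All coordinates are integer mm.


cube([71, 71, 1301]);
translate([1539, 0, 0]) cube([71, 71, 1301]);
translate([71, 0, 176]) cube([1468, 71, 100]);
translate([71, 0, 1138]) cube([1468, 71, 100]);
translate([139, 71, 58]) cube([107, 16, 1247]);
translate([314, 71, 58]) cube([107, 16, 1247]);
translate([489, 71, 58]) cube([107, 16, 1247]);
translate([664, 71, 58]) cube([107, 16, 1247]);
translate([839, 71, 58]) cube([107, 16, 1247]);
translate([1014, 71, 58]) cube([107, 16, 1247]);
translate([1189, 71, 58]) cube([107, 16, 1247]);
translate([1364, 71, 58]) cube([107, 16, 1247]);


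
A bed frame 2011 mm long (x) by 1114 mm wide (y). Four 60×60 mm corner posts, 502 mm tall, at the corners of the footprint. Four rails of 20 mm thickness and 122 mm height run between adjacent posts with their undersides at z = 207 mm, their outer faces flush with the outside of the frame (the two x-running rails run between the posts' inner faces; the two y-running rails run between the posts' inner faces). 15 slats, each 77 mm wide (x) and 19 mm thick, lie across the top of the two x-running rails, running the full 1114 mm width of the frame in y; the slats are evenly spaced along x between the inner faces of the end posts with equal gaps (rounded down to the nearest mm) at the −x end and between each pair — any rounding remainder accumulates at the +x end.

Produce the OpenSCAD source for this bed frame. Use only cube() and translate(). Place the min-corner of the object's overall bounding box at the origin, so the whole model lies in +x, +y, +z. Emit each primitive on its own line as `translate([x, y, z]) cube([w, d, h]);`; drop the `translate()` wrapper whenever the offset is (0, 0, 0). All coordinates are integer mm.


// slat z = rail_z + rail_h = 207 + 122 = 329
// slat gap = ⌊(1891 − 15·77) / 16⌋ = 46
cube([60, 60, 502]);
translate([0, 1054, 0]) cube([60, 60, 502]);
translate([1951, 0, 0]) cube([60, 60, 502]);
translate([1951, 1054, 0]) cube([60, 60, 502]);
translate([60, 0, 207]) cube([1891, 20, 122]);
translate([60, 1094, 207]) cube([1891, 20, 122]);
translate([0, 60, 207]) cube([20, 994, 122]);
translate([1991, 60, 207]) cube([20, 994, 122]);
translate([106, 0, 329]) cube([77, 1114, 19]);
translate([229, 0, 329]) cube([77, 1114, 19]);
translate([352, 0, 329]) cube([77, 1114, 19]);
translate([475, 0, 329]) cube([77, 1114, 19]);
translate([598, 0, 329]) cube([77, 1114, 19]);
translate([721, 0, 329]) cube([77, 1114, 19]);
translate([844, 0, 329]) cube([77, 1114, 19]);
translate([967, 0, 329]) cube([77, 1114, 19]);
translate([1090, 0, 329]) cube([77, 1114, 19]);
translate([1213, 0, 329]) cube([77, 1114, 19]);
translate([1336, 0, 329]) cube([77, 1114, 19]);
translate([1459, 0, 329]) cube([77, 1114, 19]);
translate([1582, 0, 329]) cube([77, 1114, 19]);
translate([1705, 0, 329]) cube([77, 1114, 19]);
translate([1828, 0, 329]) cube([77, 1114, 19]);


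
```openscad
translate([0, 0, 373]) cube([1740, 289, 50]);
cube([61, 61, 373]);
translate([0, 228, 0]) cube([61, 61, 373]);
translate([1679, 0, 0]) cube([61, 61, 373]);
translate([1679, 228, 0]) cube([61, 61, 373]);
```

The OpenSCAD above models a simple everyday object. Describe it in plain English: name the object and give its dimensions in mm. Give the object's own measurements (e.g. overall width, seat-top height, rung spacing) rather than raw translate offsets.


A long wooden bench with a 1740 mm (x) × 289 mm (y) seat, 50 mm thick, its top surface 423 mm above the floor. Four 61 mm square legs at the seat corners, flush with the edges, run from z = 0 to the seat underside.


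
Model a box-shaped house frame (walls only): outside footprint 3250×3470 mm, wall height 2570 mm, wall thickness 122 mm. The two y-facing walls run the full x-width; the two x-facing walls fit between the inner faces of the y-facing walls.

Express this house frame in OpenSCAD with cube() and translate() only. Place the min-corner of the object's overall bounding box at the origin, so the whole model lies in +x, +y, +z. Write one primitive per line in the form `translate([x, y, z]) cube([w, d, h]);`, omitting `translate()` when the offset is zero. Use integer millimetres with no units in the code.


cube([3250, 122, 2570]);
translate([0, 3348, 0]) cube([3250, 122, 2570]);
translate([0, 122, 0]) cube([122, 3226, 2570]);
translate([3128, 122, 0]) cube([122, 3226, 2570]);


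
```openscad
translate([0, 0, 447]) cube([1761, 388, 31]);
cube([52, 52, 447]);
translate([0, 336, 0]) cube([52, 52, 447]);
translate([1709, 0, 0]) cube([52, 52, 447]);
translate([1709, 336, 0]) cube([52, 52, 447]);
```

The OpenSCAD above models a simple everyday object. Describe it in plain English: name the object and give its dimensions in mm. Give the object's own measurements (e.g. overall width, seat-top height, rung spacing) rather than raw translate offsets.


A bench: a 1761×388 mm seat slab, 31 mm thick, top at z = 478 mm, on four 52×52 mm square legs flush with the seat corners and standing on z = 0.


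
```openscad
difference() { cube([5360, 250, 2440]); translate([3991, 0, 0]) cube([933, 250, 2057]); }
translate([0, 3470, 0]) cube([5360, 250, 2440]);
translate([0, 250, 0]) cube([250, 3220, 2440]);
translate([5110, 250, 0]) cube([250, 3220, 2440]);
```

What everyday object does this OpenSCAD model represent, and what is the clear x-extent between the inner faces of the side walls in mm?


A single room. The interior width is 4860 mm.

Four walls enclosing a rectangle with a door in the front wall — a room. Outside width 5360 minus two 250 mm walls gives 4860 mm.


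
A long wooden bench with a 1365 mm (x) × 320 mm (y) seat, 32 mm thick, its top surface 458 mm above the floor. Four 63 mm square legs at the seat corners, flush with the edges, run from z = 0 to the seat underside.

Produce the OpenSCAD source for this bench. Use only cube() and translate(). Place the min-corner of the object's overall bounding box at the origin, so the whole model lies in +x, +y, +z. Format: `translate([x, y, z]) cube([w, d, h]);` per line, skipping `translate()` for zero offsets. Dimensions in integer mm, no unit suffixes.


// leg_h = 458 − 32 = 426
translate([0, 0, 426]) cube([1365, 320, 32]);
cube([63, 63, 426]);
translate([0, 257, 0]) cube([63, 63, 426]);
translate([1302, 0, 0]) cube([63, 63, 426]);
translate([1302, 257, 0]) cube([63, 63, 426]);


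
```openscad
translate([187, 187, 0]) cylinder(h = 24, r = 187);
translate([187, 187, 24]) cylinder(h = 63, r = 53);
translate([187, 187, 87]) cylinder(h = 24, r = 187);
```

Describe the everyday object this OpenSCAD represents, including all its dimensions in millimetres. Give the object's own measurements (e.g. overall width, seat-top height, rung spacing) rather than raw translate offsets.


A spool: two coaxial disc flanges of radius 187 mm and thickness 24 mm, joined by a core cylinder of radius 53 mm and height 63 mm. The lower flange rests on z = 0 and the three cylinders share a vertical axis.


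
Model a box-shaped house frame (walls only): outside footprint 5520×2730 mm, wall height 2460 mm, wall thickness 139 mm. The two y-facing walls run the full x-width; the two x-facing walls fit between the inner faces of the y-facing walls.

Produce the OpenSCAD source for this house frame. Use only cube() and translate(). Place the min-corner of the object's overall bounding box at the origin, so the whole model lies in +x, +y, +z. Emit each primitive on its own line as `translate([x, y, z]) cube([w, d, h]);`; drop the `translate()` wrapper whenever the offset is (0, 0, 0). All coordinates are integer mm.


cube([5520, 139, 2460]);
translate([0, 2591, 0]) cube([5520, 139, 2460]);
translate([0, 139, 0]) cube([139, 2452, 2460]);
translate([5381, 139, 0]) cube([139, 2452, 2460]);


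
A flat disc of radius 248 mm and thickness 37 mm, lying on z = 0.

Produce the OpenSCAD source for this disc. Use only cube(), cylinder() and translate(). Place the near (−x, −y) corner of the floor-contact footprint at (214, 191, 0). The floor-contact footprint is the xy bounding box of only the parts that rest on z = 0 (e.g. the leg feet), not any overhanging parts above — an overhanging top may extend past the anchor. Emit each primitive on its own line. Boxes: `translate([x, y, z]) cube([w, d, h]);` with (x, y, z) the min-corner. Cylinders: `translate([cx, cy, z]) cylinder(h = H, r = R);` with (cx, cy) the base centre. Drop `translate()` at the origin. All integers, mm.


translate([462, 439, 0]) cylinder(h = 37, r = 248);


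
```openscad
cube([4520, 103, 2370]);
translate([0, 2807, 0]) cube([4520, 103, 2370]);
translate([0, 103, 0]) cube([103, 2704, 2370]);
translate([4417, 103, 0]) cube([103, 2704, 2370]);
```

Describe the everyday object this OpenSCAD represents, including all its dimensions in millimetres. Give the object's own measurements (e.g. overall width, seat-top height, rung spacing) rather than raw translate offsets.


The wall frame of a small rectangular building: four walls, each 2370 mm tall and 103 mm thick, enclosing a footprint 4520 mm (x) by 2910 mm (y) outside-to-outside, with no floor or roof. The front and back walls (the −y and +y sides) span the full width; the two side walls fit between them.


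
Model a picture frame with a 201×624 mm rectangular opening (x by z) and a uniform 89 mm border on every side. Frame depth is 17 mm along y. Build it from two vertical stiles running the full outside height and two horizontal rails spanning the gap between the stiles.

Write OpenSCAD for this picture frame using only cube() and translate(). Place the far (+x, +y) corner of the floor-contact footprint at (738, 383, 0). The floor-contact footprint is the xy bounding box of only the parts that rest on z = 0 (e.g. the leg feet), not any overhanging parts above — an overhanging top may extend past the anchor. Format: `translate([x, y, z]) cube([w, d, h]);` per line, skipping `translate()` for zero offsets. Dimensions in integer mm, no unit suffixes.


translate([359, 366, 0]) cube([89, 17, 802]);
translate([649, 366, 0]) cube([89, 17, 802]);
translate([448, 366, 0]) cube([201, 17, 89]);
translate([448, 366, 713]) cube([201, 17, 89]);


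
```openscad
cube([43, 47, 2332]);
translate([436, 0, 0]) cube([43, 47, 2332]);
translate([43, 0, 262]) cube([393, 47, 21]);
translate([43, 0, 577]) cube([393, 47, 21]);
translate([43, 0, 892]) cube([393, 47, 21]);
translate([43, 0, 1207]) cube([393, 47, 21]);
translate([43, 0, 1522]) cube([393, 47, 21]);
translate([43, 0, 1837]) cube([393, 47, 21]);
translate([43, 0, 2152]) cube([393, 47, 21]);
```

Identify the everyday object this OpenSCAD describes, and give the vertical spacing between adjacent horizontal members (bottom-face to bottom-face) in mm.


A ladder. The rung spacing is 315 mm.

Two tall 43×47 posts with 7 short bars between them — a ladder. Adjacent rungs sit at z = 262 and z = 577, so the spacing is 577 − 262 = 315 mm.


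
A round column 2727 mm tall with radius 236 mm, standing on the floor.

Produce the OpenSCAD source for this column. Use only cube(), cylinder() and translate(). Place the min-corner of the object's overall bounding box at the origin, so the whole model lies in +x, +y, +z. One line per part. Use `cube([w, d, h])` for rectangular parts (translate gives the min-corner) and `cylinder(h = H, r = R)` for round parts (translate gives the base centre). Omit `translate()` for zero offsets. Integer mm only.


translate([236, 236, 0]) cylinder(h = 2727, r = 236);


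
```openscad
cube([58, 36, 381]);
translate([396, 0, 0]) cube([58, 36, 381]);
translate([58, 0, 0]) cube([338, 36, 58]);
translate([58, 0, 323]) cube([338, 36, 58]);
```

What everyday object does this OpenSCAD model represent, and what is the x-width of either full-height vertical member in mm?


A picture frame. The border width is 58 mm.

Four thin pieces enclosing a rectangular opening — a picture frame. The two full-height stiles are 381 mm tall; the top rail sits at z = 323 and is 58 mm tall, so the border above the opening is 381 − 323 = 58 mm, matching the stile x-width.


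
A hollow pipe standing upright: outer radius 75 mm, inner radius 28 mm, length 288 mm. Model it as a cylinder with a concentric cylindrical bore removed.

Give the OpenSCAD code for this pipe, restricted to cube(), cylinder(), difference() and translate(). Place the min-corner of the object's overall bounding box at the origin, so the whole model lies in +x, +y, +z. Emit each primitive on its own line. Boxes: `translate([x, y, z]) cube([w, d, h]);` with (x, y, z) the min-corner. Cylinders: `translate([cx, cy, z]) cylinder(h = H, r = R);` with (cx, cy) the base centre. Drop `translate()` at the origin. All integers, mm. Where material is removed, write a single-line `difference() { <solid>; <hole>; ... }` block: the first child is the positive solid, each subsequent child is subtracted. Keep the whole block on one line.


difference() { translate([75, 75, 0]) cylinder(h = 288, r = 75); translate([75, 75, 0]) cylinder(h = 288, r = 28); }


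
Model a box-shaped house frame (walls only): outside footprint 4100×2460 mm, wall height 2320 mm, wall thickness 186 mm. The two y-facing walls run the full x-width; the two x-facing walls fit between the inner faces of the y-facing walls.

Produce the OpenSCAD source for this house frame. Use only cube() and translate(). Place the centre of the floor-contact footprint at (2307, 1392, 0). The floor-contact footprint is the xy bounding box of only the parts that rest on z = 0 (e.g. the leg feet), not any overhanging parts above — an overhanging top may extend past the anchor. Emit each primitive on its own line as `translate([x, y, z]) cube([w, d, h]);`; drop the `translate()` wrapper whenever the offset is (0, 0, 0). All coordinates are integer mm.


translate([257, 162, 0]) cube([4100, 186, 2320]);
translate([257, 2436, 0]) cube([4100, 186, 2320]);
translate([257, 348, 0]) cube([186, 2088, 2320]);
translate([4171, 348, 0]) cube([186, 2088, 2320]);


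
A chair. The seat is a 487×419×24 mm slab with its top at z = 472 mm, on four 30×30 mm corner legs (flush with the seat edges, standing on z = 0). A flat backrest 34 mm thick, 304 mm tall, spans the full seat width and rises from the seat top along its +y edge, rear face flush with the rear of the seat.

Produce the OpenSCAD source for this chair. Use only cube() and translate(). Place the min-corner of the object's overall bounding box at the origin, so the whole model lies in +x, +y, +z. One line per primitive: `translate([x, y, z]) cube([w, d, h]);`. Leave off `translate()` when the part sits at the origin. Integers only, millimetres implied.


translate([0, 0, 448]) cube([487, 419, 24]);
cube([30, 30, 448]);
translate([457, 0, 0]) cube([30, 30, 448]);
translate([0, 389, 0]) cube([30, 30, 448]);
translate([457, 389, 0]) cube([30, 30, 448]);
translate([0, 385, 472]) cube([487, 34, 304]);


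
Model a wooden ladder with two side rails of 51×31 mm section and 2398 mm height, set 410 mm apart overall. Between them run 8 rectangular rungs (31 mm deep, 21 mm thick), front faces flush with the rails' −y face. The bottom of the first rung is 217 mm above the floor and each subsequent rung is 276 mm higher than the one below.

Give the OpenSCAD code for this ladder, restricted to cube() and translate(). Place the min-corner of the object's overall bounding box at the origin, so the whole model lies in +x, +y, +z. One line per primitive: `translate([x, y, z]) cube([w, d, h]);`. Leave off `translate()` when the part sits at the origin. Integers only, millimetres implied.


cube([51, 31, 2398]);
translate([359, 0, 0]) cube([51, 31, 2398]);
translate([51, 0, 217]) cube([308, 31, 21]);
translate([51, 0, 493]) cube([308, 31, 21]);
translate([51, 0, 769]) cube([308, 31, 21]);
translate([51, 0, 1045]) cube([308, 31, 21]);
translate([51, 0, 1321]) cube([308, 31, 21]);
translate([51, 0, 1597]) cube([308, 31, 21]);
translate([51, 0, 1873]) cube([308, 31, 21]);
translate([51, 0, 2149]) cube([308, 31, 21]);


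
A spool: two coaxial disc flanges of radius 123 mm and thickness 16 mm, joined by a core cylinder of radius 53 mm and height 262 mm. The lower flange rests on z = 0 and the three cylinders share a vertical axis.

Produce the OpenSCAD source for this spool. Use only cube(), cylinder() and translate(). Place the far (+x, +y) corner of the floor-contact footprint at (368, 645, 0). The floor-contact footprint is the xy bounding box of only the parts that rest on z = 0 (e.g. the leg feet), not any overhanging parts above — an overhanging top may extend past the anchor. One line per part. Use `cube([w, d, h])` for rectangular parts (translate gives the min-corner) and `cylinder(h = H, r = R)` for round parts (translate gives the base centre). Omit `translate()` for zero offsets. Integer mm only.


translate([245, 522, 0]) cylinder(h = 16, r = 123);
translate([245, 522, 16]) cylinder(h = 262, r = 53);
translate([245, 522, 278]) cylinder(h = 16, r = 123);


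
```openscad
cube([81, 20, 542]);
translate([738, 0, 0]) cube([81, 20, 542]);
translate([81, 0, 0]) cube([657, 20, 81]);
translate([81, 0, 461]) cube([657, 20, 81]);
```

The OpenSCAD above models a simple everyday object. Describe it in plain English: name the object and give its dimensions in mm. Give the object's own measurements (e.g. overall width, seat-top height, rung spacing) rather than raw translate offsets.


A rectangular picture frame lying in the x–z plane (depth along y). The opening is 657 mm wide (x) by 380 mm tall (z), surrounded by a border 81 mm wide on all four sides. The frame is 20 mm deep and is made of two full-height vertical stiles with two horizontal rails fitted between them.
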